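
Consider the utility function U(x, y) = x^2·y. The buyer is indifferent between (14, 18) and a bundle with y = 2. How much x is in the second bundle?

U(14, 18) = 3528.
Set U(x, 2) = 3528 and solve.
With y = 2: x^2 = 3528/2 = 1764; taking the square root, x = 42.
Check: U(42, 2) = 3528.

x = 42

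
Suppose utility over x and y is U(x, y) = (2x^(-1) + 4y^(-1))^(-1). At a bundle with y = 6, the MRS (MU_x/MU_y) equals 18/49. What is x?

x = 7

For CES with ρ = -1, MRS = (2/4)·(y/x)^2.
Setting (2/4)·(6/x)^2 = 18/49 gives (6/x)^2 = 36/49, so 6/x = 6/7 and x = 7.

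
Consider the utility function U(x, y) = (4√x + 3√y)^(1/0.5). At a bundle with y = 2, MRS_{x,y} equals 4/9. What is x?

For CES with ρ = 0.5, MRS = (4/3)·√(y/x).
Setting (4/3)·√(2/x) = 4/9 gives √(2/x) = 1/3, so 2/x = 1/9 and x = 18.

x = 18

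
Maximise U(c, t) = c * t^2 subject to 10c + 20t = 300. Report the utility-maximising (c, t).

c* = 10, t* = 10

MU_c = t^2 and MU_t = 2·c·t.
MRS = MU_c/MU_t = (1/2)·t/c.
Tangency: set MRS = p_c/p_t = 10/20 = 0.5.
So (1/2)·t/c = 0.5, i.e. t = c.
Substitute into the budget 10·c + 20·t = 300: 30·c = 300, so c* = 10.
Then t* = 10.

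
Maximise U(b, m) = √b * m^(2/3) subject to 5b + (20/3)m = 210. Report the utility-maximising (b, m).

MU_b = 0.5·b^(-0.5)·m^(2/3) and MU_m = 2/3·√b·m^(-1/3).
MRS = MU_b/MU_m = (0.75)·m/b.
Tangency: set MRS = p_b/p_m = 5/(20/3) = 0.75.
So (0.75)·m/b = 0.75, i.e. m = b.
Substitute into the budget 5·b + (20/3)·m = 210: (35/3)·b = 210, so b* = 18.
Then m* = 18.

b* = 18, m* = 18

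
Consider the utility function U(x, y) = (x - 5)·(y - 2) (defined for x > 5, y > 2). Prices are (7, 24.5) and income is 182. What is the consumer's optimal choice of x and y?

MU_x = (y−2), MU_y = (x−5).
MRS = (y−2)/(x−5).
Tangency: set MRS = p_x/p_y = 7/24.5 = 2/7.
So (y − 2)/(x − 5) = 2/7, i.e. (y − 2) = (2/7)·(x − 5).
Rewrite the budget in excess-of-subsistence terms: 7·(x − 5) + 24.5·(y − 2) = 182 − 7·5 − 24.5·2 = 98.
Substituting, 14·(x − 5) = 98, so x − 5 = 7 and x* = 12.
Then y − 2 = (2/7)·7 = 2, so y* = 4.

x* = 12, y* = 4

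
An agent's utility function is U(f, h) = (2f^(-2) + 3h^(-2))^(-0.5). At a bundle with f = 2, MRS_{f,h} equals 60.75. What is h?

h = 9

For CES with ρ = -2, MRS = (2/3)·(h/f)^3.
Setting (2/3)·(h/2)^3 = 60.75 gives (h/2)^3 = 91.125, so h/2 = 4.5 and h = 9.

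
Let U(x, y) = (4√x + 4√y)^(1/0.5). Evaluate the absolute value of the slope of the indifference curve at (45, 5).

For CES with ρ = 0.5, MRS = √(y/x).
At (45, 5): MRS = 1/3.
So at (45, 5) the consumer would give up 1/3 units of y for one more unit of x.

MRS = 1/3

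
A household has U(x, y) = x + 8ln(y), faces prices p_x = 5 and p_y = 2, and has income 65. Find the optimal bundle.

x* = 5, y* = 20

MU_x = 1, MU_y = 8/y.
MRS = 1 ÷ (8/y).
Tangency: set MRS = p_x/p_y = 5/2 = 2.5.
MRS depends only on y: 0.125·y = 2.5 ⇒ y* = 2.5/0.125 = 20.
From the budget, 5·x = 65 − 2·20 = 25, so x* = 5.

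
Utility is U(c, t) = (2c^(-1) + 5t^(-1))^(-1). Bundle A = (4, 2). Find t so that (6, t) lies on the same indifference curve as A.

t = 1.875

U depends on (c, t) only through S = 2c^(-1) + 5t^(-1), so equal utility means equal S. At (4, 2): S = 3.
With c = 6: 2·6^(-1) = 1/3, so 5t^(-1) = 3 − 1/3 = 8/3, i.e. t^(-1) = 8/15.
Hence t = 1/(8/15) = 1.875.
Check: U(6, 1.875) = 0.3333.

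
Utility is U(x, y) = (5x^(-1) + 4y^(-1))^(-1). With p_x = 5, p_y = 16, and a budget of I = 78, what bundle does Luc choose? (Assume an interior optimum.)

For CES with ρ = -1, MRS = (5/4)·(y/x)^2.
Tangency: set MRS = p_x/p_y = 5/16.
So (y/x)^2 = 0.25; taking the square root, y/x = 0.5, i.e. y = 0.5·x.
Substitute into the budget 5·x + 16·y = 78: 13·x = 78, so x* = 6 and y* = 0.5·6 = 3.

x* = 6, y* = 3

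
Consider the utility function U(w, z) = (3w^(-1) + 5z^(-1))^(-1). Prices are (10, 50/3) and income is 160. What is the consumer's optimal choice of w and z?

w* = 6, z* = 6

For CES with ρ = -1, MRS = (3/5)·(z/w)^2.
Tangency: set MRS = p_w/p_z = 10/(50/3) = 0.6.
So (z/w)^2 = 1; taking the square root, z/w = 1, i.e. z = w.
Substitute into the budget 10·w + (50/3)·z = 160: (80/3)·w = 160, so w* = 6 and z* = 6.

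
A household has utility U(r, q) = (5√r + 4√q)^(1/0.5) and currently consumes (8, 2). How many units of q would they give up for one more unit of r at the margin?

For CES with ρ = 0.5, MRS = (5/4)·√(q/r).
At (8, 2): MRS = 0.625.
That is, one extra unit of r is worth 0.625 units of q at the margin.

MRS = 0.625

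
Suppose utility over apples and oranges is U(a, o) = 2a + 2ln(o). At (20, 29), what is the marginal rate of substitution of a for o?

MRS = 29

MU_a = 2, MU_o = 2/o.
MRS = 2 ÷ (2/o).
At (20, 29): MRS = 29.
The indifference curve has slope −29 at this bundle.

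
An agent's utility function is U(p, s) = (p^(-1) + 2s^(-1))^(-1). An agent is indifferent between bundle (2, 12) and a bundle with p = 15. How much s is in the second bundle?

s = 10/3

U depends on (p, s) only through S = p^(-1) + 2s^(-1), so equal utility means equal S. At (2, 12): S = 2/3.
With p = 15: 15^(-1) = 1/15, so 2s^(-1) = 2/3 − 1/15 = 0.6, i.e. s^(-1) = 0.3.
Hence s = 1/0.3 = 10/3.
Check: U(15, 10/3) = 1.5.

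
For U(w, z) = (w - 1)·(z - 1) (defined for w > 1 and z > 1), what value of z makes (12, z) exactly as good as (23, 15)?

z = 29

U(23, 15) = 308.
Set U(12, z) = 308 and solve.
With w = 12: (12 − 1) = 11, so (z − 1) = 308/11 = 28.
So z = 1 + 28 = 29.
Check: U(12, 29) = 308.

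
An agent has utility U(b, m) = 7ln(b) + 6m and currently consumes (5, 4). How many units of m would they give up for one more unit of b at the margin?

MRS = 7/30

MU_b = 7/b, MU_m = 6.
MRS = 7/b ÷ 6.
At (5, 4): MRS = 7/30.
So at (5, 4) the consumer would give up 7/30 units of m for one more unit of b.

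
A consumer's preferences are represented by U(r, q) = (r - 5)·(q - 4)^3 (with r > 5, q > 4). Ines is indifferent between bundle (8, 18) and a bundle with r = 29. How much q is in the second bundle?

U(8, 18) = 8232.
Set U(29, q) = 8232 and solve.
With r = 29: (29 − 5) = 24, so (q − 4)^3 = 8232/24 = 343.
Taking the cube root (with q > 4): q − 4 = 7, so q = 11.
Check: U(29, 11) = 8232.

q = 11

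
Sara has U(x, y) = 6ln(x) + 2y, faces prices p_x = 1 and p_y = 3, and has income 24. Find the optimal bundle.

x* = 9, y* = 5

MU_x = 6/x, MU_y = 2.
MRS = 6/x ÷ 2.
Tangency: set MRS = p_x/p_y = 1/3.
MRS depends only on x: 3/x = 1/3 ⇒ x* = 3/(1/3) = 9.
From the budget, 3·y = 24 − 1·9 = 15, so y* = 5.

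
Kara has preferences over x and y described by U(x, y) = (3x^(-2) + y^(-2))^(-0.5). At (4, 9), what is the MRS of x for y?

For CES with ρ = -2, MRS = (3/1)·(y/x)^3.
At (4, 9): MRS = 2187/64.
So at (4, 9) the consumer would give up 2187/64 units of y for one more unit of x.

MRS = 2187/64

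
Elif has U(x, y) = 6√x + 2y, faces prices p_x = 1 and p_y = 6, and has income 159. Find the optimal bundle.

x* = 81, y* = 13

MU_x = 6/(2√x), MU_y = 2.
MRS = 6/(2√x) ÷ 2.
Tangency: set MRS = p_x/p_y = 1/6.
MRS depends only on x: 1.5/√x = 1/6 ⇒ √x = 1.5/(1/6) = 9 ⇒ x* = 81.
From the budget, 6·y = 159 − 1·81 = 78, so y* = 13.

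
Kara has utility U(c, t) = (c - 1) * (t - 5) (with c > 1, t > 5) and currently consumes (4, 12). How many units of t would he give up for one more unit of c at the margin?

MU_c = (t−5), MU_t = (c−1).
MRS = (t−5)/(c−1).
At (4, 12): MRS = 7/3.
So at (4, 12) the consumer would give up 7/3 units of t for one more unit of c.

MRS = 7/3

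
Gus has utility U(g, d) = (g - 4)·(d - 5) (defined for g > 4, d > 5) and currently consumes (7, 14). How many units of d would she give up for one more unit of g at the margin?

MRS = 3

MU_g = (d−5), MU_d = (g−4).
MRS = (d−5)/(g−4).
At (7, 14): MRS = 3.
That is, one extra unit of g is worth 3 units of d at the margin.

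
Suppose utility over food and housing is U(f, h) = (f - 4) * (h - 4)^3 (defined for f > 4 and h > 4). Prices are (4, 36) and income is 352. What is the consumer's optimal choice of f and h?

MU_f = (h−4)^3, MU_h = 3·(f−4)·(h−4)^2.
MRS = (1/3)·(h−4)/(f−4).
Tangency: set MRS = p_f/p_h = 4/36 = 1/9.
So (1/3)·(h − 4)/(f − 4) = 1/9, i.e. (h − 4) = (1/3)·(f − 4).
Rewrite the budget in excess-of-subsistence terms: 4·(f − 4) + 36·(h − 4) = 352 − 4·4 − 36·4 = 192.
Substituting, 16·(f − 4) = 192, so f − 4 = 12 and f* = 16.
Then h − 4 = (1/3)·12 = 4, so h* = 8.

f* = 16, h* = 8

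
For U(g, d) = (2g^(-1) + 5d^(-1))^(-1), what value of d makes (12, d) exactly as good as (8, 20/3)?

d = 6

U depends on (g, d) only through S = 2g^(-1) + 5d^(-1), so equal utility means equal S. At (8, 20/3): S = 1.
With g = 12: 2·12^(-1) = 1/6, so 5d^(-1) = 1 − 1/6 = 5/6, i.e. d^(-1) = 1/6.
Hence d = 1/(1/6) = 6.
Check: U(12, 6) = 1.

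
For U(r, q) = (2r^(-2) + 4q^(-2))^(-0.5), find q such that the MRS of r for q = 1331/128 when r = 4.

For CES with ρ = -2, MRS = (2/4)·(q/r)^3.
Setting (2/4)·(q/4)^3 = 1331/128 gives (q/4)^3 = 1331/64, so q/4 = 2.75 and q = 11.

q = 11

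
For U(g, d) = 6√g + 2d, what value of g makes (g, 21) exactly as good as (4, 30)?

g = 25

U(4, 30) = 72.
Set U(g, 21) = 72 and solve.
With d = 21: 6√g = 72 − 2·21 = 30, so √g = 5 and g = 25.
Check: U(25, 21) = 72.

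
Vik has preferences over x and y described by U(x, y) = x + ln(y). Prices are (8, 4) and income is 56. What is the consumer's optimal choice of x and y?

x* = 6, y* = 2

MU_x = 1, MU_y = 1/y.
MRS = 1 ÷ (1/y).
Tangency: set MRS = p_x/p_y = 8/4 = 2.
MRS depends only on y: y = 2 ⇒ y* = 2.
From the budget, 8·x = 56 − 4·2 = 48, so x* = 6.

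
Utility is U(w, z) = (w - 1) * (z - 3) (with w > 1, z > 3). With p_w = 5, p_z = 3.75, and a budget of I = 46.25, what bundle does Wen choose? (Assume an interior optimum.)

MU_w = (z−3), MU_z = (w−1).
MRS = (z−3)/(w−1).
Tangency: set MRS = p_w/p_z = 5/3.75 = 4/3.
So (z − 3)/(w − 1) = 4/3, i.e. (z − 3) = (4/3)·(w − 1).
Rewrite the budget in excess-of-subsistence terms: 5·(w − 1) + 3.75·(z − 3) = 46.25 − 5·1 − 3.75·3 = 30.
Substituting, 10·(w − 1) = 30, so w − 1 = 3 and w* = 4.
Then z − 3 = (4/3)·3 = 4, so z* = 7.

w* = 4, z* = 7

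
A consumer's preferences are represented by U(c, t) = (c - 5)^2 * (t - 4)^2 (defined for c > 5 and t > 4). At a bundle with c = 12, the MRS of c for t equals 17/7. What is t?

MU_c = 2·(c−5)·(t−4)^2, MU_t = 2·(c−5)^2·(t−4).
MRS = (t−4)/(c−5).
Substitute c = 12: MRS = (t − 4)/7. Setting this equal to 17/7 gives t − 4 = (17/7)·7 = 17, so t = 21.

t = 21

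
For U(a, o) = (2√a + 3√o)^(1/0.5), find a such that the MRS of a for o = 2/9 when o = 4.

a = 36

For CES with ρ = 0.5, MRS = (2/3)·√(o/a).
Setting (2/3)·√(4/a) = 2/9 gives √(4/a) = 1/3, so 4/a = 1/9 and a = 36.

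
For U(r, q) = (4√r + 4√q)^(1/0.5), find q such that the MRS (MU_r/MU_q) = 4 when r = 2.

For CES with ρ = 0.5, MRS = √(q/r).
Setting √(q/2) = 4 gives q/2 = 16 and q = 32.

q = 32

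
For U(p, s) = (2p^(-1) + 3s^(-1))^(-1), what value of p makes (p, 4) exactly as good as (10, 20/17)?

U depends on (p, s) only through S = 2p^(-1) + 3s^(-1), so equal utility means equal S. At (10, 20/17): S = 2.75.
With s = 4: 3·4^(-1) = 0.75, so 2p^(-1) = 2.75 − 0.75 = 2, i.e. p^(-1) = 1.
Hence p = 1/1 = 1.
Check: U(1, 4) = 0.3636.

p = 1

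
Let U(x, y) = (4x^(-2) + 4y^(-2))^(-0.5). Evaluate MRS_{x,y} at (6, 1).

MRS = 1/216

For CES with ρ = -2, MRS = (y/x)^3.
At (6, 1): MRS = 1/216.
So at (6, 1) the consumer would give up 1/216 units of y for one more unit of x.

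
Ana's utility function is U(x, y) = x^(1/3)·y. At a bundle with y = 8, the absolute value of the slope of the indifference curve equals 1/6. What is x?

x = 16

MU_x = 1/3·x^(-2/3)·y and MU_y = x^(1/3).
MRS = MU_x/MU_y = (1/3)·y/x.
Substitute y = 8: MRS = (8/3)/x. Setting (8/3)/x = 1/6 gives x = (8/3)/(1/6) = 16.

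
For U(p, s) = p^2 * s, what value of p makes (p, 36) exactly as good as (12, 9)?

p = 6

U(12, 9) = 1296.
Set U(p, 36) = 1296 and solve.
With s = 36: p^2 = 1296/36 = 36; taking the square root, p = 6.
Check: U(6, 36) = 1296.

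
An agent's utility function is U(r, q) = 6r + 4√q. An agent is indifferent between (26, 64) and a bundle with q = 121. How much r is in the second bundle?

U(26, 64) = 188.
Set U(r, 121) = 188 and solve.
With q = 121: √121 = 11, so 6r = 188 − 4·11 = 144 and r = 24.
Check: U(24, 121) = 188.

r = 24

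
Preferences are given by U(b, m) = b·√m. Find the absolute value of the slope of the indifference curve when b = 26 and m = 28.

MU_b = √m and MU_m = 0.5·b·m^(-0.5).
MRS = MU_b/MU_m = (2)·m/b.
At (26, 28): MRS = 28/13.
The indifference curve has slope −28/13 at this bundle.

MRS = 28/13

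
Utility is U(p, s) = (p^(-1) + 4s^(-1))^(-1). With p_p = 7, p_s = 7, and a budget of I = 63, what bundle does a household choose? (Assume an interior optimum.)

For CES with ρ = -1, MRS = (1/4)·(s/p)^2.
Tangency: set MRS = p_p/p_s = 7/7 = 1.
So (s/p)^2 = 4; taking the square root, s/p = 2, i.e. s = 2·p.
Substitute into the budget 7·p + 7·s = 63: 21·p = 63, so p* = 3 and s* = 2·3 = 6.

p* = 3, s* = 6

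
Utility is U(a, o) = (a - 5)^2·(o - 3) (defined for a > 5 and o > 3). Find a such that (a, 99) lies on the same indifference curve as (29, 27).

U(29, 27) = 13824.
Set U(a, 99) = 13824 and solve.
With o = 99: (99 − 3) = 96, so (a − 5)^2 = 13824/96 = 144.
Taking the square root (with a > 5): a − 5 = 12, so a = 17.
Check: U(17, 99) = 13824.

a = 17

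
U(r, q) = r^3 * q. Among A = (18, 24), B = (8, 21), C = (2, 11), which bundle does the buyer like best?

Bundle A

Evaluate utility at each bundle:
U(A) = 139968.
U(B) = 10752.
U(C) = 88.
Highest utility is A, so A ≻ B ≻ C.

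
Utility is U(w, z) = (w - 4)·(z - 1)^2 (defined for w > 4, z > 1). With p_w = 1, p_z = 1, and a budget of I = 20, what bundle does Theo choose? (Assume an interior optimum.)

w* = 9, z* = 11

MU_w = (z−1)^2, MU_z = 2·(w−4)·(z−1).
MRS = (1/2)·(z−1)/(w−4).
Tangency: set MRS = p_w/p_z = 1/1 = 1.
So (1/2)·(z − 1)/(w − 4) = 1, i.e. (z − 1) = 2·(w − 4).
Rewrite the budget in excess-of-subsistence terms: 1·(w − 4) + 1·(z − 1) = 20 − 1·4 − 1·1 = 15.
Substituting, 3·(w − 4) = 15, so w − 4 = 5 and w* = 9.
Then z − 1 = 2·5 = 10, so z* = 11.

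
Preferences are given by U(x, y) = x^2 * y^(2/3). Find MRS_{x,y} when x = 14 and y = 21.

MU_x = 2·x·y^(2/3) and MU_y = 2/3·x^2·y^(-1/3).
MRS = MU_x/MU_y = (3)·y/x.
At (14, 21): MRS = 4.5.
So at (14, 21) the consumer would give up 4.5 units of y for one more unit of x.

MRS = 4.5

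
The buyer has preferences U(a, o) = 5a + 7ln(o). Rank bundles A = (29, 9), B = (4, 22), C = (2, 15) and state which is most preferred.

Evaluate utility at each bundle:
U(A) = 160.381.
U(B) = 41.637.
U(C) = 28.956.
Highest utility is A, so A ≻ B ≻ C.

Bundle A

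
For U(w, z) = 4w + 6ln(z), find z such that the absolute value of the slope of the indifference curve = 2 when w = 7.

MU_w = 4, MU_z = 6/z.
MRS = 4 ÷ (6/z).
MRS depends only on z: (2/3)·z = 2 ⇒ z = 2/(2/3) = 3.

z = 3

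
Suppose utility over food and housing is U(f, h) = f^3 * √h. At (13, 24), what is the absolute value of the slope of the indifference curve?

MRS = 144/13

MU_f = 3·f^2·√h and MU_h = 0.5·f^3·h^(-0.5).
MRS = MU_f/MU_h = (6)·h/f.
At (13, 24): MRS = 144/13.
So at (13, 24) the consumer would give up 144/13 units of h for one more unit of f.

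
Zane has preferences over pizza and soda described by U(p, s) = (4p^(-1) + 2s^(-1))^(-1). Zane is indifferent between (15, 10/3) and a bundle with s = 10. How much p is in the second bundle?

p = 6

U depends on (p, s) only through S = 4p^(-1) + 2s^(-1), so equal utility means equal S. At (15, 10/3): S = 13/15.
With s = 10: 2·10^(-1) = 0.2, so 4p^(-1) = 13/15 − 0.2 = 2/3, i.e. p^(-1) = 1/6.
Hence p = 1/(1/6) = 6.
Check: U(6, 10) = 1.1538.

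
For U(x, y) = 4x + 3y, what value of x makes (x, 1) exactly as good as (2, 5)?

x = 5

U(2, 5) = 23.
Set U(x, 1) = 23 and solve.
4x + 3·1 = 23 ⇒ 4x = 20 ⇒ x = 5.
Check: U(5, 1) = 23.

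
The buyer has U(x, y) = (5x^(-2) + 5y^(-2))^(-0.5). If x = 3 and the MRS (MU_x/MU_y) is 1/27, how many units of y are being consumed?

y = 1

For CES with ρ = -2, MRS = (y/x)^3.
Setting (y/3)^3 = 1/27 gives y/3 = 1/3 and y = 1.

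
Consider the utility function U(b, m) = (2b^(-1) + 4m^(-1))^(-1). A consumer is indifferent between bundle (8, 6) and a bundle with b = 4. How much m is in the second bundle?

m = 9.6

U depends on (b, m) only through S = 2b^(-1) + 4m^(-1), so equal utility means equal S. At (8, 6): S = 11/12.
With b = 4: 2·4^(-1) = 0.5, so 4m^(-1) = 11/12 − 0.5 = 5/12, i.e. m^(-1) = 5/48.
Hence m = 1/(5/48) = 9.6.
Check: U(4, 9.6) = 1.0909.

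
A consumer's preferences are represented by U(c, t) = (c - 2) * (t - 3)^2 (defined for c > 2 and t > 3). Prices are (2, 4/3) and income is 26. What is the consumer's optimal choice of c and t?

MU_c = (t−3)^2, MU_t = 2·(c−2)·(t−3).
MRS = (1/2)·(t−3)/(c−2).
Tangency: set MRS = p_c/p_t = 2/(4/3) = 1.5.
So (1/2)·(t − 3)/(c − 2) = 1.5, i.e. (t − 3) = 3·(c − 2).
Rewrite the budget in excess-of-subsistence terms: 2·(c − 2) + (4/3)·(t − 3) = 26 − 2·2 − (4/3)·3 = 18.
Substituting, 6·(c − 2) = 18, so c − 2 = 3 and c* = 5.
Then t − 3 = 3·3 = 9, so t* = 12.

c* = 5, t* = 12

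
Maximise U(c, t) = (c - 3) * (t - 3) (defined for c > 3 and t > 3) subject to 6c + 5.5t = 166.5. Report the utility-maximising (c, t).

MU_c = (t−3), MU_t = (c−3).
MRS = (t−3)/(c−3).
Tangency: set MRS = p_c/p_t = 6/5.5 = 12/11.
So (t − 3)/(c − 3) = 12/11, i.e. (t − 3) = (12/11)·(c − 3).
Rewrite the budget in excess-of-subsistence terms: 6·(c − 3) + 5.5·(t − 3) = 166.5 − 6·3 − 5.5·3 = 132.
Substituting, 12·(c − 3) = 132, so c − 3 = 11 and c* = 14.
Then t − 3 = (12/11)·11 = 12, so t* = 15.

c* = 14, t* = 15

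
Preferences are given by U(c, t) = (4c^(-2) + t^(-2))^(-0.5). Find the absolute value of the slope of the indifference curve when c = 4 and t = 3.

MRS = 27/16

For CES with ρ = -2, MRS = (4/1)·(t/c)^3.
At (4, 3): MRS = 27/16.
That is, one extra unit of c is worth 27/16 units of t at the margin.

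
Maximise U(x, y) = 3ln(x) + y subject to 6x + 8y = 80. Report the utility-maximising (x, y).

MU_x = 3/x, MU_y = 1.
MRS = 3/x ÷ 1.
Tangency: set MRS = p_x/p_y = 6/8 = 0.75.
MRS depends only on x: 3/x = 0.75 ⇒ x* = 3/0.75 = 4.
From the budget, 8·y = 80 − 6·4 = 56, so y* = 7.

x* = 4, y* = 7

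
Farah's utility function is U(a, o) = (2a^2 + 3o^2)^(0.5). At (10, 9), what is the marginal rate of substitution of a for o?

For CES with ρ = 2, MRS = (2/3)·(o/a)^(-1).
At (10, 9): MRS = 20/27.
The indifference curve has slope −20/27 at this bundle.

MRS = 20/27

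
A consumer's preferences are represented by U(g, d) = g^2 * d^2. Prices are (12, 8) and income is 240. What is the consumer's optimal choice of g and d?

g* = 10, d* = 15

MU_g = 2·g·d^2 and MU_d = 2·g^2·d.
MRS = MU_g/MU_d = d/g.
Tangency: set MRS = p_g/p_d = 12/8 = 1.5.
So d/g = 1.5, i.e. d = 1.5·g.
Substitute into the budget 12·g + 8·d = 240: 24·g = 240, so g* = 10.
Then d* = 1.5·10 = 15.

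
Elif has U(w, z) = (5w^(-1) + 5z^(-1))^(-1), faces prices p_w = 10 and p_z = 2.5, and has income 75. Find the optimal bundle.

For CES with ρ = -1, MRS = (z/w)^2.
Tangency: set MRS = p_w/p_z = 10/2.5 = 4.
So (z/w)^2 = 4; taking the square root, z/w = 2, i.e. z = 2·w.
Substitute into the budget 10·w + 2.5·z = 75: 15·w = 75, so w* = 5 and z* = 2·5 = 10.

w* = 5, z* = 10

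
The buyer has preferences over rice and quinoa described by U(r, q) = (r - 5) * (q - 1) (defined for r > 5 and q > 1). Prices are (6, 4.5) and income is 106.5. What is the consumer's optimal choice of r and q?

MU_r = (q−1), MU_q = (r−5).
MRS = (q−1)/(r−5).
Tangency: set MRS = p_r/p_q = 6/4.5 = 4/3.
So (q − 1)/(r − 5) = 4/3, i.e. (q − 1) = (4/3)·(r − 5).
Rewrite the budget in excess-of-subsistence terms: 6·(r − 5) + 4.5·(q − 1) = 106.5 − 6·5 − 4.5·1 = 72.
Substituting, 12·(r − 5) = 72, so r − 5 = 6 and r* = 11.
Then q − 1 = (4/3)·6 = 8, so q* = 9.

r* = 11, q* = 9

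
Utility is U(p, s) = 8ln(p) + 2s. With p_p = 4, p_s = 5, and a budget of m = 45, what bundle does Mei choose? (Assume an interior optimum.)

MU_p = 8/p, MU_s = 2.
MRS = 8/p ÷ 2.
Tangency: set MRS = p_p/p_s = 4/5 = 0.8.
MRS depends only on p: 4/p = 0.8 ⇒ p* = 4/0.8 = 5.
From the budget, 5·s = 45 − 4·5 = 25, so s* = 5.

p* = 5, s* = 5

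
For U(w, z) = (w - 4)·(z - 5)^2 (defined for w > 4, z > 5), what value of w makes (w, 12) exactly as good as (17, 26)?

U(17, 26) = 5733.
Set U(w, 12) = 5733 and solve.
With z = 12: (12 − 5)^2 = 49, so (w − 4) = 5733/49 = 117.
So w = 4 + 117 = 121.
Check: U(121, 12) = 5733.

w = 121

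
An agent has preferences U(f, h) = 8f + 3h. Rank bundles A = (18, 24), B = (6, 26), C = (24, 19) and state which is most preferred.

Evaluate utility at each bundle:
U(A) = 216.
U(B) = 126.
U(C) = 249.
Highest utility is C, so C ≻ A ≻ B.

Bundle C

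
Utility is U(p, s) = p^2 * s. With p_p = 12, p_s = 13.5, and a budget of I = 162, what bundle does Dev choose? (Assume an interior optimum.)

p* = 9, s* = 4

MU_p = 2·p·s and MU_s = p^2.
MRS = MU_p/MU_s = (2/1)·s/p.
Tangency: set MRS = p_p/p_s = 12/13.5 = 8/9.
So (2/1)·s/p = 8/9, i.e. s = (4/9)·p.
Substitute into the budget 12·p + 13.5·s = 162: 18·p = 162, so p* = 9.
Then s* = (4/9)·9 = 4.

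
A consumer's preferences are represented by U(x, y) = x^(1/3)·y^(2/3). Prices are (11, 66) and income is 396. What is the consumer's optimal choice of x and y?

MU_x = 1/3·x^(-2/3)·y^(2/3) and MU_y = 2/3·x^(1/3)·y^(-1/3).
MRS = MU_x/MU_y = (0.5)·y/x.
Tangency: set MRS = p_x/p_y = 11/66 = 1/6.
So (0.5)·y/x = 1/6, i.e. y = (1/3)·x.
Substitute into the budget 11·x + 66·y = 396: 33·x = 396, so x* = 12.
Then y* = (1/3)·12 = 4.

x* = 12, y* = 4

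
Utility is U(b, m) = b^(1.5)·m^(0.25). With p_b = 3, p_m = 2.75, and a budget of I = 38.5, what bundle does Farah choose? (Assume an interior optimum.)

b* = 11, m* = 2

MU_b = 1.5·√b·m^(0.25) and MU_m = 0.25·b^(1.5)·m^(-0.75).
MRS = MU_b/MU_m = (6)·m/b.
Tangency: set MRS = p_b/p_m = 3/2.75 = 12/11.
So (6)·m/b = 12/11, i.e. m = (2/11)·b.
Substitute into the budget 3·b + 2.75·m = 38.5: 3.5·b = 38.5, so b* = 11.
Then m* = (2/11)·11 = 2.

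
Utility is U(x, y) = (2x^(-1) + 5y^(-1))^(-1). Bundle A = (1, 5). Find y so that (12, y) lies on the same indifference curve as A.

y = 30/17

U depends on (x, y) only through S = 2x^(-1) + 5y^(-1), so equal utility means equal S. At (1, 5): S = 3.
With x = 12: 2·12^(-1) = 1/6, so 5y^(-1) = 3 − 1/6 = 17/6, i.e. y^(-1) = 17/30.
Hence y = 1/(17/30) = 30/17.
Check: U(12, 30/17) = 0.3333.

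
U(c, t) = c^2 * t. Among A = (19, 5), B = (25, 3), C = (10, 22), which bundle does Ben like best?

Evaluate utility at each bundle:
U(A) = 1805.
U(B) = 1875.
U(C) = 2200.
Highest utility is C, so C ≻ B ≻ A.

Bundle C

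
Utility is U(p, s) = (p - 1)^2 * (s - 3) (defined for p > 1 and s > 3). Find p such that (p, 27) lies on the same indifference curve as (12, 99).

U(12, 99) = 11616.
Set U(p, 27) = 11616 and solve.
With s = 27: (27 − 3) = 24, so (p − 1)^2 = 11616/24 = 484.
Taking the square root (with p > 1): p − 1 = 22, so p = 23.
Check: U(23, 27) = 11616.

p = 23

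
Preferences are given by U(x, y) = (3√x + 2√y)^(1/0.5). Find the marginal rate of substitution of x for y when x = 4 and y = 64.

MRS = 6

For CES with ρ = 0.5, MRS = (3/2)·√(y/x).
At (4, 64): MRS = 6.
So at (4, 64) the consumer would give up 6 units of y for one more unit of x.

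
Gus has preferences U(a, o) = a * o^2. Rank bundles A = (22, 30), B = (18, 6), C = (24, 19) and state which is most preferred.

Bundle A

Evaluate utility at each bundle:
U(A) = 19800.
U(B) = 648.
U(C) = 8664.
Highest utility is A, so A ≻ C ≻ B.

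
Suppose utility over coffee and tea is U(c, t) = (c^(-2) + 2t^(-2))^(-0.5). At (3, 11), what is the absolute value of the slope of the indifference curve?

MRS = 1331/54

For CES with ρ = -2, MRS = (1/2)·(t/c)^3.
At (3, 11): MRS = 1331/54.
That is, one extra unit of c is worth 1331/54 units of t at the margin.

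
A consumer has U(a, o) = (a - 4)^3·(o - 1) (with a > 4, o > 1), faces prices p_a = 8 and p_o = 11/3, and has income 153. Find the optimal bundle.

a* = 15, o* = 9

MU_a = 3·(a−4)^2·(o−1), MU_o = (a−4)^3.
MRS = (3/1)·(o−1)/(a−4).
Tangency: set MRS = p_a/p_o = 8/(11/3) = 24/11.
So (3/1)·(o − 1)/(a − 4) = 24/11, i.e. (o − 1) = (8/11)·(a − 4).
Rewrite the budget in excess-of-subsistence terms: 8·(a − 4) + (11/3)·(o − 1) = 153 − 8·4 − (11/3)·1 = 352/3.
Substituting, (32/3)·(a − 4) = 352/3, so a − 4 = 11 and a* = 15.
Then o − 1 = (8/11)·11 = 8, so o* = 9.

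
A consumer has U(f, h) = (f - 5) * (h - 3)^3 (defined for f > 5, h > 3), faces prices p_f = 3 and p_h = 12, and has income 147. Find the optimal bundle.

f* = 13, h* = 9

MU_f = (h−3)^3, MU_h = 3·(f−5)·(h−3)^2.
MRS = (1/3)·(h−3)/(f−5).
Tangency: set MRS = p_f/p_h = 3/12 = 0.25.
So (1/3)·(h − 3)/(f − 5) = 0.25, i.e. (h − 3) = 0.75·(f − 5).
Rewrite the budget in excess-of-subsistence terms: 3·(f − 5) + 12·(h − 3) = 147 − 3·5 − 12·3 = 96.
Substituting, 12·(f − 5) = 96, so f − 5 = 8 and f* = 13.
Then h − 3 = 0.75·8 = 6, so h* = 9.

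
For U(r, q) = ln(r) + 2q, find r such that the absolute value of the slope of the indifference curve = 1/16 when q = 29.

r = 8

MU_r = 1/r, MU_q = 2.
MRS = 1/r ÷ 2.
MRS depends only on r: 0.5/r = 1/16 ⇒ r = 0.5/(1/16) = 8.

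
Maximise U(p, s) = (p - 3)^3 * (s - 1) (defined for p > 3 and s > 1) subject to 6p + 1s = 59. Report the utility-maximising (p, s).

p* = 8, s* = 11

MU_p = 3·(p−3)^2·(s−1), MU_s = (p−3)^3.
MRS = (3/1)·(s−1)/(p−3).
Tangency: set MRS = p_p/p_s = 6/1 = 6.
So (3/1)·(s − 1)/(p − 3) = 6, i.e. (s − 1) = 2·(p − 3).
Rewrite the budget in excess-of-subsistence terms: 6·(p − 3) + 1·(s − 1) = 59 − 6·3 − 1·1 = 40.
Substituting, 8·(p − 3) = 40, so p − 3 = 5 and p* = 8.
Then s − 1 = 2·5 = 10, so s* = 11.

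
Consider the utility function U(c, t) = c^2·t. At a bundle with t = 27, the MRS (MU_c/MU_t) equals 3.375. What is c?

c = 16

MU_c = 2·c·t and MU_t = c^2.
MRS = MU_c/MU_t = (2/1)·t/c.
Substitute t = 27: MRS = 54/c. Setting 54/c = 3.375 gives c = 54/3.375 = 16.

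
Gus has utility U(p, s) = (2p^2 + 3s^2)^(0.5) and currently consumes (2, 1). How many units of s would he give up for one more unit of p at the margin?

For CES with ρ = 2, MRS = (2/3)·(s/p)^(-1).
At (2, 1): MRS = 4/3.
So at (2, 1) the consumer would give up 4/3 units of s for one more unit of p.

MRS = 4/3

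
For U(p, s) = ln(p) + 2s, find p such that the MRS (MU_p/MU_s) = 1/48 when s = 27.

p = 24

MU_p = 1/p, MU_s = 2.
MRS = 1/p ÷ 2.
MRS depends only on p: 0.5/p = 1/48 ⇒ p = 0.5/(1/48) = 24.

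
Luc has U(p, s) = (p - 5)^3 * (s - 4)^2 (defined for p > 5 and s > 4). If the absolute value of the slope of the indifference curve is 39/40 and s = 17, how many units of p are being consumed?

MU_p = 3·(p−5)^2·(s−4)^2, MU_s = 2·(p−5)^3·(s−4).
MRS = (3/2)·(s−4)/(p−5).
Substitute s = 17: MRS = 19.5/(p − 5). Setting this equal to 39/40 gives p − 5 = 19.5/(39/40) = 20, so p = 25.

p = 25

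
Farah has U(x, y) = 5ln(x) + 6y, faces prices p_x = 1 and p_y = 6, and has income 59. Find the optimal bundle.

x* = 5, y* = 9

MU_x = 5/x, MU_y = 6.
MRS = 5/x ÷ 6.
Tangency: set MRS = p_x/p_y = 1/6.
MRS depends only on x: (5/6)/x = 1/6 ⇒ x* = (5/6)/(1/6) = 5.
From the budget, 6·y = 59 − 1·5 = 54, so y* = 9.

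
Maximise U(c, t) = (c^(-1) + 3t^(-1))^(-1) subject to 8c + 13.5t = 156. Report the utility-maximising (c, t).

For CES with ρ = -1, MRS = (1/3)·(t/c)^2.
Tangency: set MRS = p_c/p_t = 8/13.5 = 16/27.
So (t/c)^2 = 16/9; taking the square root, t/c = 4/3, i.e. t = (4/3)·c.
Substitute into the budget 8·c + 13.5·t = 156: 26·c = 156, so c* = 6 and t* = (4/3)·6 = 8.

c* = 6, t* = 8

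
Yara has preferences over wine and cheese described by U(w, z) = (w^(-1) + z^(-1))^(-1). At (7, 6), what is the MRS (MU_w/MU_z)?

MRS = 36/49

For CES with ρ = -1, MRS = (z/w)^2.
At (7, 6): MRS = 36/49.
So at (7, 6) the consumer would give up 36/49 units of z for one more unit of w.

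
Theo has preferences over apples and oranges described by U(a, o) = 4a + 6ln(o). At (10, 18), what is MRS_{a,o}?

MRS = 12

MU_a = 4, MU_o = 6/o.
MRS = 4 ÷ (6/o).
At (10, 18): MRS = 12.
The indifference curve has slope −12 at this bundle.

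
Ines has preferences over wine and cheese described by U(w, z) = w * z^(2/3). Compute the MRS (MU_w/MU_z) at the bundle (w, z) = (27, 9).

MU_w = z^(2/3) and MU_z = 2/3·w·z^(-1/3).
MRS = MU_w/MU_z = (1.5)·z/w.
At (27, 9): MRS = 0.5.
The indifference curve has slope −0.5 at this bundle.

MRS = 0.5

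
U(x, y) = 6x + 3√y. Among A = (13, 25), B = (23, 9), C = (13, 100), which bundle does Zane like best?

Bundle B

Evaluate utility at each bundle:
U(A) = 93.000.
U(B) = 147.000.
U(C) = 108.000.
Highest utility is B, so B ≻ C ≻ A.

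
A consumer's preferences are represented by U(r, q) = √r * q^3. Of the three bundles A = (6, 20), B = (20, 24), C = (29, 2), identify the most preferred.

Bundle B

Evaluate utility at each bundle:
U(A) = 19595.918.
U(B) = 61822.807.
U(C) = 43.081.
Highest utility is B, so B ≻ A ≻ C.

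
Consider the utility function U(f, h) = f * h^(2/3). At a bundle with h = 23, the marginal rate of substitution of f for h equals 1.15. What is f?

f = 30

MU_f = h^(2/3) and MU_h = 2/3·f·h^(-1/3).
MRS = MU_f/MU_h = (1.5)·h/f.
Substitute h = 23: MRS = 34.5/f. Setting 34.5/f = 1.15 gives f = 34.5/1.15 = 30.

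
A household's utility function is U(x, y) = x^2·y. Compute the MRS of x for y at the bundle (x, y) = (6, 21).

MRS = 7

MU_x = 2·x·y and MU_y = x^2.
MRS = MU_x/MU_y = (2/1)·y/x.
At (6, 21): MRS = 7.
That is, one extra unit of x is worth 7 units of y at the margin.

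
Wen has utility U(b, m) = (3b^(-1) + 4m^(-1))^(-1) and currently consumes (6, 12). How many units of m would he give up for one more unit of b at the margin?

MRS = 3

For CES with ρ = -1, MRS = (3/4)·(m/b)^2.
At (6, 12): MRS = 3.
So at (6, 12) the consumer would give up 3 units of m for one more unit of b.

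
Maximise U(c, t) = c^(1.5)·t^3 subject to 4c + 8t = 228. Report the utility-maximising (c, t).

c* = 19, t* = 19

MU_c = 1.5·√c·t^3 and MU_t = 3·c^(1.5)·t^2.
MRS = MU_c/MU_t = (0.5)·t/c.
Tangency: set MRS = p_c/p_t = 4/8 = 0.5.
So (0.5)·t/c = 0.5, i.e. t = c.
Substitute into the budget 4·c + 8·t = 228: 12·c = 228, so c* = 19.
Then t* = 19.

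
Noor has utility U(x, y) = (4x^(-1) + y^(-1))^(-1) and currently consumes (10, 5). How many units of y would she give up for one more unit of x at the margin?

MRS = 1

For CES with ρ = -1, MRS = (4/1)·(y/x)^2.
At (10, 5): MRS = 1.
So at (10, 5) the consumer would give up 1 units of y for one more unit of x.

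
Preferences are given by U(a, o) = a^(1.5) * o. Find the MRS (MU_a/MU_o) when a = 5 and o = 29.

MRS = 8.7

MU_a = 1.5·√a·o and MU_o = a^(1.5).
MRS = MU_a/MU_o = (1.5)·o/a.
At (5, 29): MRS = 8.7.
That is, one extra unit of a is worth 8.7 units of o at the margin.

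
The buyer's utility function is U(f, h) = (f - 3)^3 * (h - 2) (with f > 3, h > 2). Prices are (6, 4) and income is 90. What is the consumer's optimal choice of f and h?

f* = 11, h* = 6

MU_f = 3·(f−3)^2·(h−2), MU_h = (f−3)^3.
MRS = (3/1)·(h−2)/(f−3).
Tangency: set MRS = p_f/p_h = 6/4 = 1.5.
So (3/1)·(h − 2)/(f − 3) = 1.5, i.e. (h − 2) = 0.5·(f − 3).
Rewrite the budget in excess-of-subsistence terms: 6·(f − 3) + 4·(h − 2) = 90 − 6·3 − 4·2 = 64.
Substituting, 8·(f − 3) = 64, so f − 3 = 8 and f* = 11.
Then h − 2 = 0.5·8 = 4, so h* = 6.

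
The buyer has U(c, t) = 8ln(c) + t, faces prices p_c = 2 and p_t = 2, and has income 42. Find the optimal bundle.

c* = 8, t* = 13

MU_c = 8/c, MU_t = 1.
MRS = 8/c ÷ 1.
Tangency: set MRS = p_c/p_t = 2/2 = 1.
MRS depends only on c: 8/c = 1 ⇒ c* = 8/1 = 8.
From the budget, 2·t = 42 − 2·8 = 26, so t* = 13.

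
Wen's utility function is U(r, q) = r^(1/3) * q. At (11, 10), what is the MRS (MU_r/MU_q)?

MRS = 10/33

MU_r = 1/3·r^(-2/3)·q and MU_q = r^(1/3).
MRS = MU_r/MU_q = (1/3)·q/r.
At (11, 10): MRS = 10/33.
That is, one extra unit of r is worth 10/33 units of q at the margin.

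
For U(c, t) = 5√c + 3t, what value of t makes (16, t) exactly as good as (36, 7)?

t = 31/3

U(36, 7) = 51.
Set U(16, t) = 51 and solve.
With c = 16: √16 = 4, so 3t = 51 − 5·4 = 31 and t = 31/3.
Check: U(16, 31/3) = 51.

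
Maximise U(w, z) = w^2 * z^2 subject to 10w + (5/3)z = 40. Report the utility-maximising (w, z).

MU_w = 2·w·z^2 and MU_z = 2·w^2·z.
MRS = MU_w/MU_z = z/w.
Tangency: set MRS = p_w/p_z = 10/(5/3) = 6.
So z/w = 6, i.e. z = 6·w.
Substitute into the budget 10·w + (5/3)·z = 40: 20·w = 40, so w* = 2.
Then z* = 6·2 = 12.

w* = 2, z* = 12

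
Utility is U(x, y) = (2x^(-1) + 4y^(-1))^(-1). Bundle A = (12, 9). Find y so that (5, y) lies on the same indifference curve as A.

U depends on (x, y) only through S = 2x^(-1) + 4y^(-1), so equal utility means equal S. At (12, 9): S = 11/18.
With x = 5: 2·5^(-1) = 0.4, so 4y^(-1) = 11/18 − 0.4 = 19/90, i.e. y^(-1) = 19/360.
Hence y = 1/(19/360) = 360/19.
Check: U(5, 360/19) = 1.6364.

y = 360/19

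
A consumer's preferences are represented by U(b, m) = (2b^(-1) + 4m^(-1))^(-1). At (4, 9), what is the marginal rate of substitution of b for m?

MRS = 81/32

For CES with ρ = -1, MRS = (2/4)·(m/b)^2.
At (4, 9): MRS = 81/32.
So at (4, 9) the consumer would give up 81/32 units of m for one more unit of b.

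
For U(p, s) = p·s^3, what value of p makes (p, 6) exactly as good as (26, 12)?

p = 208

U(26, 12) = 44928.
Set U(p, 6) = 44928 and solve.
With s = 6: 6^3 = 216, so p = 44928/216 = 208.
Check: U(208, 6) = 44928.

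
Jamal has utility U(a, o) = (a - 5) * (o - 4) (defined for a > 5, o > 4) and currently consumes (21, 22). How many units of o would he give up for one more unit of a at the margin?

MU_a = (o−4), MU_o = (a−5).
MRS = (o−4)/(a−5).
At (21, 22): MRS = 1.125.
That is, one extra unit of a is worth 1.125 units of o at the margin.

MRS = 1.125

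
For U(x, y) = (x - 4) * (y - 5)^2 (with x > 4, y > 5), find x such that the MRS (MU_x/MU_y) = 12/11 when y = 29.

MU_x = (y−5)^2, MU_y = 2·(x−4)·(y−5).
MRS = (1/2)·(y−5)/(x−4).
Substitute y = 29: MRS = 12/(x − 4). Setting this equal to 12/11 gives x − 4 = 12/(12/11) = 11, so x = 15.

x = 15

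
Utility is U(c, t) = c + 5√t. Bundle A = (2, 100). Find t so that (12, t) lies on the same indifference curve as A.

U(2, 100) = 52.
Set U(12, t) = 52 and solve.
With c = 12: 5√t = 52 − 12 = 40, so √t = 8 and t = 64.
Check: U(12, 64) = 52.

t = 64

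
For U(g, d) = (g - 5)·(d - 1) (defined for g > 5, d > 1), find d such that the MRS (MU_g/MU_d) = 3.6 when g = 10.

d = 19

MU_g = (d−1), MU_d = (g−5).
MRS = (d−1)/(g−5).
Substitute g = 10: MRS = (d − 1)/5. Setting this equal to 3.6 gives d − 1 = 3.6·5 = 18, so d = 19.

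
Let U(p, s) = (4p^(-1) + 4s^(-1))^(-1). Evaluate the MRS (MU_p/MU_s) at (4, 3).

MRS = 9/16

For CES with ρ = -1, MRS = (s/p)^2.
At (4, 3): MRS = 9/16.
That is, one extra unit of p is worth 9/16 units of s at the margin.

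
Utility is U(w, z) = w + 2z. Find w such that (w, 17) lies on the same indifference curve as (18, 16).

U(18, 16) = 50.
Set U(w, 17) = 50 and solve.
w + 2·17 = 50 ⇒ w = 16 ⇒ w = 16.
Check: U(16, 17) = 50.

w = 16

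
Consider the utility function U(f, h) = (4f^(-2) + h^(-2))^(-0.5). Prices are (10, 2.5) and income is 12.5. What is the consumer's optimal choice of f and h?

f* = 1, h* = 1

For CES with ρ = -2, MRS = (4/1)·(h/f)^3.
Tangency: set MRS = p_f/p_h = 10/2.5 = 4.
So (h/f)^3 = 1; taking the cube root, h/f = 1, i.e. h = f.
Substitute into the budget 10·f + 2.5·h = 12.5: 12.5·f = 12.5, so f* = 1 and h* = 1.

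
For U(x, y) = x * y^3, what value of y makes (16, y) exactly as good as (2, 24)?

U(2, 24) = 27648.
Set U(16, y) = 27648 and solve.
With x = 16: y^3 = 27648/16 = 1728; taking the cube root, y = 12.
Check: U(16, 12) = 27648.

y = 12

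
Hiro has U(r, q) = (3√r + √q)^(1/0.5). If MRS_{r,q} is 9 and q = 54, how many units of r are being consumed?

For CES with ρ = 0.5, MRS = (3/1)·√(q/r).
Setting (3/1)·√(54/r) = 9 gives √(54/r) = 3, so 54/r = 9 and r = 6.

r = 6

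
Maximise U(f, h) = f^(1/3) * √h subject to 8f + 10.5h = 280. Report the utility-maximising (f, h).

MU_f = 1/3·f^(-2/3)·√h and MU_h = 0.5·f^(1/3)·h^(-0.5).
MRS = MU_f/MU_h = (2/3)·h/f.
Tangency: set MRS = p_f/p_h = 8/10.5 = 16/21.
So (2/3)·h/f = 16/21, i.e. h = (8/7)·f.
Substitute into the budget 8·f + 10.5·h = 280: 20·f = 280, so f* = 14.
Then h* = (8/7)·14 = 16.

f* = 14, h* = 16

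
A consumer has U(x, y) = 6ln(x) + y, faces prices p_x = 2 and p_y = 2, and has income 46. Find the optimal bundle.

MU_x = 6/x, MU_y = 1.
MRS = 6/x ÷ 1.
Tangency: set MRS = p_x/p_y = 2/2 = 1.
MRS depends only on x: 6/x = 1 ⇒ x* = 6/1 = 6.
From the budget, 2·y = 46 − 2·6 = 34, so y* = 17.

x* = 6, y* = 17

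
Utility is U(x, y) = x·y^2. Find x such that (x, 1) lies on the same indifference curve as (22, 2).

x = 88

U(22, 2) = 88.
Set U(x, 1) = 88 and solve.
With y = 1: 1^2 = 1, so x = 88/1 = 88.
Check: U(88, 1) = 88.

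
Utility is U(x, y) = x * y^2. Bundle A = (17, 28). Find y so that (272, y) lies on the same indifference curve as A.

U(17, 28) = 13328.
Set U(272, y) = 13328 and solve.
With x = 272: y^2 = 13328/272 = 49; taking the square root, y = 7.
Check: U(272, 7) = 13328.

y = 7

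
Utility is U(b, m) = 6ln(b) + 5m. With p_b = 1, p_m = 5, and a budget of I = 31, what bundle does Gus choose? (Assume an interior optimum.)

b* = 6, m* = 5

MU_b = 6/b, MU_m = 5.
MRS = 6/b ÷ 5.
Tangency: set MRS = p_b/p_m = 1/5 = 0.2.
MRS depends only on b: 1.2/b = 0.2 ⇒ b* = 1.2/0.2 = 6.
From the budget, 5·m = 31 − 1·6 = 25, so m* = 5.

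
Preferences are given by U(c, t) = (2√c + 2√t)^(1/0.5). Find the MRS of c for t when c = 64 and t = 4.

For CES with ρ = 0.5, MRS = √(t/c).
At (64, 4): MRS = 0.25.
That is, one extra unit of c is worth 0.25 units of t at the margin.

MRS = 0.25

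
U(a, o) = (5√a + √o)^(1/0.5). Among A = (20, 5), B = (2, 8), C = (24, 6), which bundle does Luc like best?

Bundle C

Evaluate utility at each bundle:
U(A) = 605.000.
U(B) = 98.000.
U(C) = 726.000.
Highest utility is C, so C ≻ A ≻ B.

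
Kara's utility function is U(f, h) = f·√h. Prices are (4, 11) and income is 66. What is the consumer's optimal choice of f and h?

MU_f = √h and MU_h = 0.5·f·h^(-0.5).
MRS = MU_f/MU_h = (2)·h/f.
Tangency: set MRS = p_f/p_h = 4/11.
So (2)·h/f = 4/11, i.e. h = (2/11)·f.
Substitute into the budget 4·f + 11·h = 66: 6·f = 66, so f* = 11.
Then h* = (2/11)·11 = 2.

f* = 11, h* = 2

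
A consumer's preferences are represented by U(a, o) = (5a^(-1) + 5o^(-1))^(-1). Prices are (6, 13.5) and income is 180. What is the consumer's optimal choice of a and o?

a* = 12, o* = 8

For CES with ρ = -1, MRS = (o/a)^2.
Tangency: set MRS = p_a/p_o = 6/13.5 = 4/9.
So (o/a)^2 = 4/9; taking the square root, o/a = 2/3, i.e. o = (2/3)·a.
Substitute into the budget 6·a + 13.5·o = 180: 15·a = 180, so a* = 12 and o* = (2/3)·12 = 8.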